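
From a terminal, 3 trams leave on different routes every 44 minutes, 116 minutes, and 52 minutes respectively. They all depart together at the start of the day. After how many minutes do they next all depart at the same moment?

The first simultaneous occurrence is after LCM of the individual periods.
44 = 2^2 × 11
116 = 2^2 × 29
52 = 2^2 × 13
LCM(44, 116, 52) = 2^2 × 11 × 13 × 29 = 16588.

16588 minutes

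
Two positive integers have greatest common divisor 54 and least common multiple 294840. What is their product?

15921360

For any two positive integers, gcd × lcm = product = 54 × 294840 = 15921360.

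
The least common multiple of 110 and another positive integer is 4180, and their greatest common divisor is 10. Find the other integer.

380

gcd × lcm = product of the two integers, so the other integer is (10 × 4180) / 110 = 380.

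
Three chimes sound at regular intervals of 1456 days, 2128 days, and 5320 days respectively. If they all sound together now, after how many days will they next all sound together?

138320 days

The first simultaneous occurrence is after LCM of the individual periods.
1456 = 2^4 × 7 × 13
2128 = 2^4 × 7 × 19
5320 = 2^3 × 5 × 7 × 19
LCM(1456, 2128, 5320) = 2^4 × 5 × 7 × 13 × 19 = 138320.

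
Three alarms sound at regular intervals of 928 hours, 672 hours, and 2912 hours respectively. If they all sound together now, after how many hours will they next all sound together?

253344 hours

They coincide at every common multiple of the periods; the first is the LCM.
928 = 2^5 × 29
672 = 2^5 × 3 × 7
2912 = 2^5 × 7 × 13
LCM(928, 672, 2912) = 2^5 × 3 × 7 × 13 × 29 = 253344.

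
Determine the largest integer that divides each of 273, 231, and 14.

273 = 3 × 7 × 13
231 = 3 × 7 × 11
14 = 2 × 7
gcd(273, 231, 14) = 7.

7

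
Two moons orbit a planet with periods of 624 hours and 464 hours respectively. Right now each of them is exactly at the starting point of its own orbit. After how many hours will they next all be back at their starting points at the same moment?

We need the least common multiple of the intervals.
624 = 2^4 × 3 × 13
464 = 2^4 × 29
LCM(624, 464) = 2^4 × 3 × 13 × 29 = 18096.

18096 hours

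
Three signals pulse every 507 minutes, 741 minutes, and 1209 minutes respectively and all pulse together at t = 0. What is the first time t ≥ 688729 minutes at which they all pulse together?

Joint pulses occur at multiples of LCM(507, 741, 1209).
507 = 3 × 13^2
741 = 3 × 13 × 19
1209 = 3 × 13 × 31
LCM(507, 741, 1209) = 3 × 13^2 × 19 × 31 = 298623.
Smallest multiple of 298623 that is ≥ 688729: ⌈688729/298623⌉ × 298623 = 3 × 298623 = 895869.

895869 minutes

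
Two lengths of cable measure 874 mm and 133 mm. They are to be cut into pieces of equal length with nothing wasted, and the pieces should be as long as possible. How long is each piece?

Each piece length must divide every original length, so the longest possible is gcd(874, 133).
874 = 2 × 19 × 23
133 = 7 × 19
gcd(874, 133) = 19.

19 mm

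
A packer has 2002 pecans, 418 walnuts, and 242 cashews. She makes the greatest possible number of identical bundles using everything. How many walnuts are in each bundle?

Number of bundles = gcd(2002, 418, 242).
2002 = 2 × 7 × 11 × 13
418 = 2 × 11 × 19
242 = 2 × 11^2
gcd(2002, 418, 242) = 2 × 11 = 22.
walnuts per bundle = 418 / 22 = 19.

19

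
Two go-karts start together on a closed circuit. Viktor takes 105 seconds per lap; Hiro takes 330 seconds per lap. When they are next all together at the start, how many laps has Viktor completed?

They are all back at their starting positions together after one LCM of the periods.
105 = 3 × 5 × 7
330 = 2 × 3 × 5 × 11
LCM(105, 330) = 2 × 3 × 5 × 7 × 11 = 2310.
Laps for period 105: 2310 / 105 = 22.

22 laps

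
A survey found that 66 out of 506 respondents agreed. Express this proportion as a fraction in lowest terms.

66 = 2 × 3 × 11
506 = 2 × 11 × 23
gcd(66, 506) = 2 × 11 = 22.
Divide numerator and denominator by 22: 66/506 = 3/23.

3/23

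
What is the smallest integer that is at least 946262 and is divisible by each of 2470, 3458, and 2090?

The integer must be a common multiple of 2470, 3458, and 2090, so a multiple of their LCM.
2470 = 2 × 5 × 13 × 19
3458 = 2 × 7 × 13 × 19
2090 = 2 × 5 × 11 × 19
LCM(2470, 3458, 2090) = 2 × 5 × 7 × 11 × 13 × 19 = 190190.
Smallest multiple of 190190 that is ≥ 946262: ⌈946262/190190⌉ × 190190 = 5 × 190190 = 950950.

950950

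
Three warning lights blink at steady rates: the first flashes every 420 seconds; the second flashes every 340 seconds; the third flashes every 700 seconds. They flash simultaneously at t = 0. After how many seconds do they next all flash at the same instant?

35700 seconds

We need the least common multiple of the intervals.
420 = 2^2 × 3 × 5 × 7
340 = 2^2 × 5 × 17
700 = 2^2 × 5^2 × 7
LCM(420, 340, 700) = 2^2 × 3 × 5^2 × 7 × 17 = 35700.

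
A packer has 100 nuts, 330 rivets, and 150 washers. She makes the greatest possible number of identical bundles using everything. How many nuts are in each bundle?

10

Number of bundles = gcd(100, 330, 150).
100 = 2^2 × 5^2
330 = 2 × 3 × 5 × 11
150 = 2 × 3 × 5^2
gcd(100, 330, 150) = 2 × 5 = 10.
nuts per bundle = 100 / 10 = 10.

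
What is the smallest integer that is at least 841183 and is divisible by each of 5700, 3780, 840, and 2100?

1436400

The integer must be a common multiple of 5700, 3780, 840, and 2100, so a multiple of their LCM.
5700 = 2^2 × 3 × 5^2 × 19
3780 = 2^2 × 3^3 × 5 × 7
840 = 2^3 × 3 × 5 × 7
2100 = 2^2 × 3 × 5^2 × 7
LCM(5700, 3780, 840, 2100) = 2^3 × 3^3 × 5^2 × 7 × 19 = 718200.
Smallest multiple of 718200 that is ≥ 841183: ⌈841183/718200⌉ × 718200 = 2 × 718200 = 1436400.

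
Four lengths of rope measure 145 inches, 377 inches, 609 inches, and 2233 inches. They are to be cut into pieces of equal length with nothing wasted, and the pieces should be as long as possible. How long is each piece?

29 inches

Each piece length must divide every original length, so the longest possible is gcd(145, 377, 609, 2233).
145 = 5 × 29
377 = 13 × 29
609 = 3 × 7 × 29
2233 = 7 × 11 × 29
gcd(145, 377, 609, 2233) = 29.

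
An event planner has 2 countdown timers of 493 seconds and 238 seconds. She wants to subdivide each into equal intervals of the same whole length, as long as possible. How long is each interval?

17 seconds

By the Euclidean algorithm:
493 = 2 × 238 + 17
238 = 14 × 17 + 0
gcd(493, 238) = 17.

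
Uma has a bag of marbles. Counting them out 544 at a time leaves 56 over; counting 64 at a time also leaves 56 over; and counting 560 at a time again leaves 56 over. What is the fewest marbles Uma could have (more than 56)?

38136

N − 56 must be a common multiple of 544, 64, and 560.
544 = 2^5 × 17
64 = 2^6
560 = 2^4 × 5 × 7
LCM(544, 64, 560) = 2^6 × 5 × 7 × 17 = 38080.
Smallest N > 56 is LCM + 56 = 38080 + 56 = 38136.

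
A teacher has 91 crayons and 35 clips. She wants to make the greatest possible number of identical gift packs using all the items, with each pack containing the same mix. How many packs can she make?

7 packs

The pack count must divide each quantity, so the greatest is gcd(91, 35).
91 = 7 × 13
35 = 5 × 7
gcd(91, 35) = 7.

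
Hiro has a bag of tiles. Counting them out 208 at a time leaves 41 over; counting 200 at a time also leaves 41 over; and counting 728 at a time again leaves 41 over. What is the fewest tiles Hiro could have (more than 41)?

N − 41 must be a common multiple of 208, 200, and 728.
208 = 2^4 × 13
200 = 2^3 × 5^2
728 = 2^3 × 7 × 13
LCM(208, 200, 728) = 2^4 × 5^2 × 7 × 13 = 36400.
Smallest N > 41 is LCM + 41 = 36400 + 41 = 36441.

36441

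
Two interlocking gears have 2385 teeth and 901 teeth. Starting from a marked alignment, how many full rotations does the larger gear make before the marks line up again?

17 rotations

All finish a whole number of cycles simultaneously at t = LCM of the periods.
2385 = 3^2 × 5 × 53
901 = 17 × 53
LCM(2385, 901) = 3^2 × 5 × 17 × 53 = 40545.
Rotations for period 2385: 40545 / 2385 = 17.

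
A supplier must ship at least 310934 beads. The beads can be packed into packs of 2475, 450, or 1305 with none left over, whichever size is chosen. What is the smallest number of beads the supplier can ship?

The number of beads must be a common multiple of 2475, 450, and 1305, so a multiple of their LCM.
2475 = 3^2 × 5^2 × 11
450 = 2 × 3^2 × 5^2
1305 = 3^2 × 5 × 29
LCM(2475, 450, 1305) = 2 × 3^2 × 5^2 × 11 × 29 = 143550.
Smallest multiple of 143550 that is ≥ 310934: ⌈310934/143550⌉ × 143550 = 3 × 143550 = 430650.

430650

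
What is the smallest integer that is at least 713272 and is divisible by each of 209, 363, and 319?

800052

The integer must be a common multiple of 209, 363, and 319, so a multiple of their LCM.
209 = 11 × 19
363 = 3 × 11^2
319 = 11 × 29
LCM(209, 363, 319) = 3 × 11^2 × 19 × 29 = 200013.
Smallest multiple of 200013 that is ≥ 713272: ⌈713272/200013⌉ × 200013 = 4 × 200013 = 800052.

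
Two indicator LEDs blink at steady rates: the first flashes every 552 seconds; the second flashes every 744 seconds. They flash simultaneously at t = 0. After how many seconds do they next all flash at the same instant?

The first simultaneous occurrence is after LCM of the individual periods.
552 = 2^3 × 3 × 23
744 = 2^3 × 3 × 31
LCM(552, 744) = 2^3 × 3 × 23 × 31 = 17112.

17112 seconds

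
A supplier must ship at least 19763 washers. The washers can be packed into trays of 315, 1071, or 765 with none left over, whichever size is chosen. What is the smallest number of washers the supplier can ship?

21420

The number of washers must be a common multiple of 315, 1071, and 765, so a multiple of their LCM.
315 = 3^2 × 5 × 7
1071 = 3^2 × 7 × 17
765 = 3^2 × 5 × 17
LCM(315, 1071, 765) = 3^2 × 5 × 7 × 17 = 5355.
Smallest multiple of 5355 that is ≥ 19763: ⌈19763/5355⌉ × 5355 = 4 × 5355 = 21420.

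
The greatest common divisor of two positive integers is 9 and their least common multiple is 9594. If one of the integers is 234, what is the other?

369

For two integers, gcd × lcm = product, so the other is (9 × 9594) / 234 = 86346 / 234 = 369.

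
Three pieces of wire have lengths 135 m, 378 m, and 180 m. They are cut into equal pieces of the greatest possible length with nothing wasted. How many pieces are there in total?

77

Piece length = gcd(135, 378, 180).
135 = 3^3 × 5
378 = 2 × 3^3 × 7
180 = 2^2 × 3^2 × 5
gcd(135, 378, 180) = 3^2 = 9.
Total pieces = 135/9 + 378/9 + 180/9 = 15 + 42 + 20 = 77.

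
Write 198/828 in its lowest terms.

198 = 2 × 3^2 × 11
828 = 2^2 × 3^2 × 23
gcd(198, 828) = 2 × 3^2 = 18.
Divide numerator and denominator by 18: 198/828 = 11/46.

11/46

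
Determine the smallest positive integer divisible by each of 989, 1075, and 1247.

989 = 23 × 43
1075 = 5^2 × 43
1247 = 29 × 43
LCM(989, 1075, 1247) = 5^2 × 23 × 29 × 43 = 717025.

717025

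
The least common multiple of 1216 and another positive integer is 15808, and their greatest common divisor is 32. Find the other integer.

416

gcd × lcm = product of the two integers, so the other integer is (32 × 15808) / 1216 = 416.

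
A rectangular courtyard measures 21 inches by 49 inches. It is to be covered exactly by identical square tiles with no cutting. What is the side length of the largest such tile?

The tile side must divide both 21 and 49, so the largest is their gcd.
21 = 3 × 7
49 = 7^2
gcd(21, 49) = 7.

7 inches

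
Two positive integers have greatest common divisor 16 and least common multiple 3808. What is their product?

60928

For any two positive integers, gcd × lcm = product = 16 × 3808 = 60928.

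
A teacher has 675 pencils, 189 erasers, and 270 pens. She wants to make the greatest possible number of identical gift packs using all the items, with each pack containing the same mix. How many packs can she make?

27 packs

The pack count must divide each quantity, so the greatest is gcd(675, 189, 270).
675 = 3^3 × 5^2
189 = 3^3 × 7
270 = 2 × 3^3 × 5
gcd(675, 189, 270) = 3^3 = 27.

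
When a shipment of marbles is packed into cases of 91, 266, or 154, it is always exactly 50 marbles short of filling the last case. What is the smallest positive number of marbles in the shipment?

37988

Being 50 short of a full case of size k means N ≡ −50 (mod k), i.e. N + 50 is a multiple of each size.
91 = 7 × 13
266 = 2 × 7 × 19
154 = 2 × 7 × 11
LCM(91, 266, 154) = 2 × 7 × 11 × 13 × 19 = 38038.
Smallest positive N is 38038 − 50 = 37988.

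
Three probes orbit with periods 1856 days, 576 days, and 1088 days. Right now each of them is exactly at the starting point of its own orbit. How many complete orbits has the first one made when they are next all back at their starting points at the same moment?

153 orbits

The first common completion time is the LCM of the periods.
1856 = 2^6 × 29
576 = 2^6 × 3^2
1088 = 2^6 × 17
LCM(1856, 576, 1088) = 2^6 × 3^2 × 17 × 29 = 283968.
Orbits for period 1856: 283968 / 1856 = 153.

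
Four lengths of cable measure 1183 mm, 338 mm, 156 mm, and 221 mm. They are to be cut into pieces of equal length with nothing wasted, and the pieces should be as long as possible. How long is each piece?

The greatest length dividing all of 1183, 338, 156, and 221 is their gcd.
1183 = 7 × 13^2
338 = 2 × 13^2
156 = 2^2 × 3 × 13
221 = 13 × 17
gcd(1183, 338, 156, 221) = 13.

13 mm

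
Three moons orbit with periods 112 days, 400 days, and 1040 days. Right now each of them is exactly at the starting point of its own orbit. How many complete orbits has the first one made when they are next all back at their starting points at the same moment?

325 orbits

They are all back at their starting positions together after one LCM of the periods.
112 = 2^4 × 7
400 = 2^4 × 5^2
1040 = 2^4 × 5 × 13
LCM(112, 400, 1040) = 2^4 × 5^2 × 7 × 13 = 36400.
Orbits for period 112: 36400 / 112 = 325.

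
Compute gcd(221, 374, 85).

17

221 = 13 × 17
374 = 2 × 11 × 17
85 = 5 × 17
gcd(221, 374, 85) = 17.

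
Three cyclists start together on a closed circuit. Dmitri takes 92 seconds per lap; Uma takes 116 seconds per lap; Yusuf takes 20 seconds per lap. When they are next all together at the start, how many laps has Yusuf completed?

667 laps

The first common completion time is the LCM of the periods.
92 = 2^2 × 23
116 = 2^2 × 29
20 = 2^2 × 5
LCM(92, 116, 20) = 2^2 × 5 × 23 × 29 = 13340.
Laps for period 20: 13340 / 20 = 667.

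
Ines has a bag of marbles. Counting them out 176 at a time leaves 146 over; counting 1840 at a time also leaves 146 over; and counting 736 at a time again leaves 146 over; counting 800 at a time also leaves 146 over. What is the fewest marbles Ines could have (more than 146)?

202546

N − 146 must be a common multiple of 176, 1840, 736, and 800.
176 = 2^4 × 11
1840 = 2^4 × 5 × 23
736 = 2^5 × 23
800 = 2^5 × 5^2
LCM(176, 1840, 736, 800) = 2^5 × 5^2 × 11 × 23 = 202400.
Smallest N > 146 is LCM + 146 = 202400 + 146 = 202546.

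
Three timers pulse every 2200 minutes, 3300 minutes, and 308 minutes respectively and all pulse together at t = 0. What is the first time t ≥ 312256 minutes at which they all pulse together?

Joint pulses occur at multiples of LCM(2200, 3300, 308).
2200 = 2^3 × 5^2 × 11
3300 = 2^2 × 3 × 5^2 × 11
308 = 2^2 × 7 × 11
LCM(2200, 3300, 308) = 2^3 × 3 × 5^2 × 7 × 11 = 46200.
Smallest multiple of 46200 that is ≥ 312256: ⌈312256/46200⌉ × 46200 = 7 × 46200 = 323400.

323400 minutes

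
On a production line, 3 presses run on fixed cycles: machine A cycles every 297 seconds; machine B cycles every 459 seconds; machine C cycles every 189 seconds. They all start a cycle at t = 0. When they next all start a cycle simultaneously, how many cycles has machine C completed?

187 cycles

All finish a whole number of cycles simultaneously at t = LCM of the periods.
297 = 3^3 × 11
459 = 3^3 × 17
189 = 3^3 × 7
LCM(297, 459, 189) = 3^3 × 7 × 11 × 17 = 35343.
Cycles for period 189: 35343 / 189 = 187.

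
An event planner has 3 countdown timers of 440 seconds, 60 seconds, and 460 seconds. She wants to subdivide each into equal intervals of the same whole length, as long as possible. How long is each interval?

The interval must divide each timer length; the longest such is the gcd.
440 = 2^3 × 5 × 11
60 = 2^2 × 3 × 5
460 = 2^2 × 5 × 23
gcd(440, 60, 460) = 2^2 × 5 = 20.

20 seconds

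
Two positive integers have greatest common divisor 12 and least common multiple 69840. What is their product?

838080

For any two positive integers, gcd × lcm = product = 12 × 69840 = 838080.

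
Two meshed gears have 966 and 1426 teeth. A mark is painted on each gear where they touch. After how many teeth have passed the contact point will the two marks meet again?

The first simultaneous occurrence is after LCM of the individual periods.
966 = 2 × 3 × 7 × 23
1426 = 2 × 23 × 31
LCM(966, 1426) = 2 × 3 × 7 × 23 × 31 = 29946.

29946 teeth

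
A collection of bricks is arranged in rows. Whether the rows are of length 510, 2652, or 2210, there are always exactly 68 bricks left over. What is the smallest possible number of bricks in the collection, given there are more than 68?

13328

N − 68 must be a common multiple of 510, 2652, and 2210.
510 = 2 × 3 × 5 × 17
2652 = 2^2 × 3 × 13 × 17
2210 = 2 × 5 × 13 × 17
LCM(510, 2652, 2210) = 2^2 × 3 × 5 × 13 × 17 = 13260.
Smallest N > 68 is LCM + 68 = 13260 + 68 = 13328.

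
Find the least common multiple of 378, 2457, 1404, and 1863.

678132

378 = 2 × 3^3 × 7
2457 = 3^3 × 7 × 13
1404 = 2^2 × 3^3 × 13
1863 = 3^4 × 23
LCM(378, 2457, 1404, 1863) = 2^2 × 3^4 × 7 × 13 × 23 = 678132.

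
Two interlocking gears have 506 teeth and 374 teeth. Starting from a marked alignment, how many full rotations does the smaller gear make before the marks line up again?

The first common completion time is the LCM of the periods.
506 = 2 × 11 × 23
374 = 2 × 11 × 17
LCM(506, 374) = 2 × 11 × 17 × 23 = 8602.
Rotations for period 374: 8602 / 374 = 23.

23 rotations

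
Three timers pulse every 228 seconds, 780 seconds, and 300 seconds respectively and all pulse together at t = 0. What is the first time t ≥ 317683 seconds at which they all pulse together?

Joint pulses occur at multiples of LCM(228, 780, 300).
228 = 2^2 × 3 × 19
780 = 2^2 × 3 × 5 × 13
300 = 2^2 × 3 × 5^2
LCM(228, 780, 300) = 2^2 × 3 × 5^2 × 13 × 19 = 74100.
Smallest multiple of 74100 that is ≥ 317683: ⌈317683/74100⌉ × 74100 = 5 × 74100 = 370500.

370500 seconds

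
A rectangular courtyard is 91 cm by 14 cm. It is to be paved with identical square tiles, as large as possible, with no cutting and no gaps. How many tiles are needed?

Tile side = gcd(91, 14).
91 = 7 × 13
14 = 2 × 7
gcd(91, 14) = 7.
Tiles: (91/7) × (14/7) = 13 × 2 = 26.

26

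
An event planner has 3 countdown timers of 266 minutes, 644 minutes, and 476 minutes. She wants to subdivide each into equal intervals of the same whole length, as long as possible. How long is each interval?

The interval must divide each timer length; the longest such is the gcd.
266 = 2 × 7 × 19
644 = 2^2 × 7 × 23
476 = 2^2 × 7 × 17
gcd(266, 644, 476) = 2 × 7 = 14.

14 minutes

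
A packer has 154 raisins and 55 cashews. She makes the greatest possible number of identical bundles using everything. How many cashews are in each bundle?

5

Number of bundles = gcd(154, 55).
154 = 2 × 7 × 11
55 = 5 × 11
gcd(154, 55) = 11.
cashews per bundle = 55 / 11 = 5.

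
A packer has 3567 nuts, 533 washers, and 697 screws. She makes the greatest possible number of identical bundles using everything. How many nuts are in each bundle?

87

Number of bundles = gcd(3567, 533, 697).
3567 = 3 × 29 × 41
533 = 13 × 41
697 = 17 × 41
gcd(3567, 533, 697) = 41.
nuts per bundle = 3567 / 41 = 87.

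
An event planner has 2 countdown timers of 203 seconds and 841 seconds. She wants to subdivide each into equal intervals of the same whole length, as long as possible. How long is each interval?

The interval must divide each timer length; the longest such is the gcd.
203 = 7 × 29
841 = 29^2
gcd(203, 841) = 29.

29 seconds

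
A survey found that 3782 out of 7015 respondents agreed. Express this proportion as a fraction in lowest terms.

62/115

3782 = 2 × 31 × 61
7015 = 5 × 23 × 61
gcd(3782, 7015) = 61.
Divide numerator and denominator by 61: 3782/7015 = 62/115.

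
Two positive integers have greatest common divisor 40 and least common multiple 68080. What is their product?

For any two positive integers, gcd × lcm = product = 40 × 68080 = 2723200.

2723200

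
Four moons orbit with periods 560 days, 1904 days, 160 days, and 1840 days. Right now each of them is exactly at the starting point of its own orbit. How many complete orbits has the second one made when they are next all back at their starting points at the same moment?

All finish a whole number of cycles simultaneously at t = LCM of the periods.
560 = 2^4 × 5 × 7
1904 = 2^4 × 7 × 17
160 = 2^5 × 5
1840 = 2^4 × 5 × 23
LCM(560, 1904, 160, 1840) = 2^5 × 5 × 7 × 17 × 23 = 437920.
Orbits for period 1904: 437920 / 1904 = 230.

230 orbits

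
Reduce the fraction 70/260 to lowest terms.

7/26

70 = 2 × 5 × 7
260 = 2^2 × 5 × 13
gcd(70, 260) = 2 × 5 = 10.
Divide numerator and denominator by 10: 70/260 = 7/26.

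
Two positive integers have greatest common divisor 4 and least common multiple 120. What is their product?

480

For any two positive integers, gcd × lcm = product = 4 × 120 = 480.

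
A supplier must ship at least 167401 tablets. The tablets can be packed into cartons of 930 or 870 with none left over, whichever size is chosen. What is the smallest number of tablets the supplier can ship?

188790

The number of tablets must be a common multiple of 930 and 870, so a multiple of their LCM.
930 = 2 × 3 × 5 × 31
870 = 2 × 3 × 5 × 29
LCM(930, 870) = 2 × 3 × 5 × 29 × 31 = 26970.
Smallest multiple of 26970 that is ≥ 167401: ⌈167401/26970⌉ × 26970 = 7 × 26970 = 188790.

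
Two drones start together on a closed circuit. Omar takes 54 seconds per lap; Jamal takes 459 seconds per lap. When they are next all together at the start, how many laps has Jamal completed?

2 laps

All finish a whole number of cycles simultaneously at t = LCM of the periods.
54 = 2 × 3^3
459 = 3^3 × 17
LCM(54, 459) = 2 × 3^3 × 17 = 918.
Laps for period 459: 918 / 459 = 2.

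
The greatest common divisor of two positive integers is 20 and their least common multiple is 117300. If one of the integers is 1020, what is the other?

2300

For two integers, gcd × lcm = product, so the other is (20 × 117300) / 1020 = 2346000 / 1020 = 2300.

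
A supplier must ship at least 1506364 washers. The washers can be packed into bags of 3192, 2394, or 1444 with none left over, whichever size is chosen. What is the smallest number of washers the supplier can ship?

The number of washers must be a common multiple of 3192, 2394, and 1444, so a multiple of their LCM.
3192 = 2^3 × 3 × 7 × 19
2394 = 2 × 3^2 × 7 × 19
1444 = 2^2 × 19^2
LCM(3192, 2394, 1444) = 2^3 × 3^2 × 7 × 19^2 = 181944.
Smallest multiple of 181944 that is ≥ 1506364: ⌈1506364/181944⌉ × 181944 = 9 × 181944 = 1637496.

1637496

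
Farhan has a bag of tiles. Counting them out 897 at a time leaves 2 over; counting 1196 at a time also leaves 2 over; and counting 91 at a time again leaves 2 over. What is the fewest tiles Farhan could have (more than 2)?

N − 2 must be a common multiple of 897, 1196, and 91.
897 = 3 × 13 × 23
1196 = 2^2 × 13 × 23
91 = 7 × 13
LCM(897, 1196, 91) = 2^2 × 3 × 7 × 13 × 23 = 25116.
Smallest N > 2 is LCM + 2 = 25116 + 2 = 25118.

25118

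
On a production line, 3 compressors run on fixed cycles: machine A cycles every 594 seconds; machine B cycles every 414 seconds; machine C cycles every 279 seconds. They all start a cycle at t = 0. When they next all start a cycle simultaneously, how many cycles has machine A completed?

713 cycles

All finish a whole number of cycles simultaneously at t = LCM of the periods.
594 = 2 × 3^3 × 11
414 = 2 × 3^2 × 23
279 = 3^2 × 31
LCM(594, 414, 279) = 2 × 3^3 × 11 × 23 × 31 = 423522.
Cycles for period 594: 423522 / 594 = 713.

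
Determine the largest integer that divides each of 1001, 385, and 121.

1001 = 7 × 11 × 13
385 = 5 × 7 × 11
121 = 11^2
gcd(1001, 385, 121) = 11.

11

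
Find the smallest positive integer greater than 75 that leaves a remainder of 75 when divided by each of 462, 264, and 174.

53667

N − 75 must be a common multiple of 462, 264, and 174.
462 = 2 × 3 × 7 × 11
264 = 2^3 × 3 × 11
174 = 2 × 3 × 29
LCM(462, 264, 174) = 2^3 × 3 × 7 × 11 × 29 = 53592.
Smallest N > 75 is LCM + 75 = 53592 + 75 = 53667.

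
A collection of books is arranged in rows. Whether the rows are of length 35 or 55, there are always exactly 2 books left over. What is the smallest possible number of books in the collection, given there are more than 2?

387

N − 2 must be a common multiple of 35 and 55.
35 = 5 × 7
55 = 5 × 11
LCM(35, 55) = 5 × 7 × 11 = 385.
Smallest N > 2 is LCM + 2 = 385 + 2 = 387.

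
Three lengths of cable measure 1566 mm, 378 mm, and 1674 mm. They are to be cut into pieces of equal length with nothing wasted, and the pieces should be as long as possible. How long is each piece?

54 mm

Each piece length must divide every original length, so the longest possible is gcd(1566, 378, 1674).
1566 = 2 × 3^3 × 29
378 = 2 × 3^3 × 7
1674 = 2 × 3^3 × 31
gcd(1566, 378, 1674) = 2 × 3^3 = 54.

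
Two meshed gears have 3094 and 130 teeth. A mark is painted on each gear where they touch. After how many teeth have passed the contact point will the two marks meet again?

15470 teeth

They coincide at every common multiple of the periods; the first is the LCM.
3094 = 2 × 7 × 13 × 17
130 = 2 × 5 × 13
LCM(3094, 130) = 2 × 5 × 7 × 13 × 17 = 15470.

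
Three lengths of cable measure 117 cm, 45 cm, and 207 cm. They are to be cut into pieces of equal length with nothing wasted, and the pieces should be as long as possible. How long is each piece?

9 cm

Each piece length must divide every original length, so the longest possible is gcd(117, 45, 207).
117 = 3^2 × 13
45 = 3^2 × 5
207 = 3^2 × 23
gcd(117, 45, 207) = 3^2 = 9.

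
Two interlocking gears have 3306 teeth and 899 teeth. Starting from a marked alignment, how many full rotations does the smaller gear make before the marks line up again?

The first common completion time is the LCM of the periods.
3306 = 2 × 3 × 19 × 29
899 = 29 × 31
LCM(3306, 899) = 2 × 3 × 19 × 29 × 31 = 102486.
Rotations for period 899: 102486 / 899 = 114.

114 rotations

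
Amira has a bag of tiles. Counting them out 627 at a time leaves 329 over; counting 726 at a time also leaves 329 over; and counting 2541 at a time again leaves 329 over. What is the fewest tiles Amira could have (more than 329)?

N − 329 must be a common multiple of 627, 726, and 2541.
627 = 3 × 11 × 19
726 = 2 × 3 × 11^2
2541 = 3 × 7 × 11^2
LCM(627, 726, 2541) = 2 × 3 × 7 × 11^2 × 19 = 96558.
Smallest N > 329 is LCM + 329 = 96558 + 329 = 96887.

96887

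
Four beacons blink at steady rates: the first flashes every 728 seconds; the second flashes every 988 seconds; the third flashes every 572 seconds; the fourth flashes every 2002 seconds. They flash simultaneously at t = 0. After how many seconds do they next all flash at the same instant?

The first simultaneous occurrence is after LCM of the individual periods.
728 = 2^3 × 7 × 13
988 = 2^2 × 13 × 19
572 = 2^2 × 11 × 13
2002 = 2 × 7 × 11 × 13
LCM(728, 988, 572, 2002) = 2^3 × 7 × 11 × 13 × 19 = 152152.

152152 seconds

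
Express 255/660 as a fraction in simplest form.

255 = 3 × 5 × 17
660 = 2^2 × 3 × 5 × 11
gcd(255, 660) = 3 × 5 = 15.
Divide numerator and denominator by 15: 255/660 = 17/44.

17/44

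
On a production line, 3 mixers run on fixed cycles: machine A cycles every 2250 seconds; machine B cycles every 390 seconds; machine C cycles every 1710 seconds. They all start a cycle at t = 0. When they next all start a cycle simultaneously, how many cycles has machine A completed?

All finish a whole number of cycles simultaneously at t = LCM of the periods.
2250 = 2 × 3^2 × 5^3
390 = 2 × 3 × 5 × 13
1710 = 2 × 3^2 × 5 × 19
LCM(2250, 390, 1710) = 2 × 3^2 × 5^3 × 13 × 19 = 555750.
Cycles for period 2250: 555750 / 2250 = 247.

247 cycles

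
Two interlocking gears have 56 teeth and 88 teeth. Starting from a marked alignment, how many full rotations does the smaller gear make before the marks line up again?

The first common completion time is the LCM of the periods.
56 = 2^3 × 7
88 = 2^3 × 11
LCM(56, 88) = 2^3 × 7 × 11 = 616.
Rotations for period 56: 616 / 56 = 11.

11 rotations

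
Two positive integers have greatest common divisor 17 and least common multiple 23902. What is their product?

For any two positive integers, gcd × lcm = product = 17 × 23902 = 406334.

406334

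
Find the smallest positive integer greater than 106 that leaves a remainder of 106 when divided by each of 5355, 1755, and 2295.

N − 106 must be a common multiple of 5355, 1755, and 2295.
5355 = 3^2 × 5 × 7 × 17
1755 = 3^3 × 5 × 13
2295 = 3^3 × 5 × 17
LCM(5355, 1755, 2295) = 3^3 × 5 × 7 × 13 × 17 = 208845.
Smallest N > 106 is LCM + 106 = 208845 + 106 = 208951.

208951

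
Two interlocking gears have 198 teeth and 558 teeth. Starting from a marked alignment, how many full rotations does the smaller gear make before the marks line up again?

31 rotations

They are all back at their starting positions together after one LCM of the periods.
198 = 2 × 3^2 × 11
558 = 2 × 3^2 × 31
LCM(198, 558) = 2 × 3^2 × 11 × 31 = 6138.
Rotations for period 198: 6138 / 198 = 31.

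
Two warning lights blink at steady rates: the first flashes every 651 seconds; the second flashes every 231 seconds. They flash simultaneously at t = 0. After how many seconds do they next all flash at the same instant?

We need the least common multiple of the intervals.
651 = 3 × 7 × 31
231 = 3 × 7 × 11
LCM(651, 231) = 3 × 7 × 11 × 31 = 7161.

7161 seconds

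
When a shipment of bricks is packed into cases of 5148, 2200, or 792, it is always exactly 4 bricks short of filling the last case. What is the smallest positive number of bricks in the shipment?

257396

Being 4 short of a full case of size k means N ≡ −4 (mod k), i.e. N + 4 is a multiple of each size.
5148 = 2^2 × 3^2 × 11 × 13
2200 = 2^3 × 5^2 × 11
792 = 2^3 × 3^2 × 11
LCM(5148, 2200, 792) = 2^3 × 3^2 × 5^2 × 11 × 13 = 257400.
Smallest positive N is 257400 − 4 = 257396.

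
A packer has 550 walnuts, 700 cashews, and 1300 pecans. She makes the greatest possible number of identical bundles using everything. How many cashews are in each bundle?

Number of bundles = gcd(550, 700, 1300).
550 = 2 × 5^2 × 11
700 = 2^2 × 5^2 × 7
1300 = 2^2 × 5^2 × 13
gcd(550, 700, 1300) = 2 × 5^2 = 50.
cashews per bundle = 700 / 50 = 14.

14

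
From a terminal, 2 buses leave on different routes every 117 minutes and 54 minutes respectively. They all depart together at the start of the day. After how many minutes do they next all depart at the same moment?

702 minutes

The first simultaneous occurrence is after LCM of the individual periods.
117 = 3^2 × 13
54 = 2 × 3^3
LCM(117, 54) = 2 × 3^3 × 13 = 702.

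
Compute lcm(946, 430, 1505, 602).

33110

946 = 2 × 11 × 43
430 = 2 × 5 × 43
1505 = 5 × 7 × 43
602 = 2 × 7 × 43
LCM(946, 430, 1505, 602) = 2 × 5 × 7 × 11 × 43 = 33110.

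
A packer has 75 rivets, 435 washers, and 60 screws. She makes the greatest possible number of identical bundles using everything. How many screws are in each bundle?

Number of bundles = gcd(75, 435, 60).
75 = 3 × 5^2
435 = 3 × 5 × 29
60 = 2^2 × 3 × 5
gcd(75, 435, 60) = 3 × 5 = 15.
screws per bundle = 60 / 15 = 4.

4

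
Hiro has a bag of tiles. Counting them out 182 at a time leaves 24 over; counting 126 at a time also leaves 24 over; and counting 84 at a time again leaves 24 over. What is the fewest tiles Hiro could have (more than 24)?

3300

N − 24 must be a common multiple of 182, 126, and 84.
182 = 2 × 7 × 13
126 = 2 × 3^2 × 7
84 = 2^2 × 3 × 7
LCM(182, 126, 84) = 2^2 × 3^2 × 7 × 13 = 3276.
Smallest N > 24 is LCM + 24 = 3276 + 24 = 3300.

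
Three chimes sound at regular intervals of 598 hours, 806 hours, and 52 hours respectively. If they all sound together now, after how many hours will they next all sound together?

The first simultaneous occurrence is after LCM of the individual periods.
598 = 2 × 13 × 23
806 = 2 × 13 × 31
52 = 2^2 × 13
LCM(598, 806, 52) = 2^2 × 13 × 23 × 31 = 37076.

37076 hours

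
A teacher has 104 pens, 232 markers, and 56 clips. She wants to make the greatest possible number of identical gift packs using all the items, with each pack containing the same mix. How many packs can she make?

8 packs

The pack count must divide each quantity, so the greatest is gcd(104, 232, 56).
104 = 2^3 × 13
232 = 2^3 × 29
56 = 2^3 × 7
gcd(104, 232, 56) = 2^3 = 8.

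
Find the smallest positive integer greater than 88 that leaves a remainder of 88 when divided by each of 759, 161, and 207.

16027

N − 88 must be a common multiple of 759, 161, and 207.
759 = 3 × 11 × 23
161 = 7 × 23
207 = 3^2 × 23
LCM(759, 161, 207) = 3^2 × 7 × 11 × 23 = 15939.
Smallest N > 88 is LCM + 88 = 15939 + 88 = 16027.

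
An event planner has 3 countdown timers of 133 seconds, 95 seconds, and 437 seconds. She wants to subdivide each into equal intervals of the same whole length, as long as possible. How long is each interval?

19 seconds

The interval must divide each timer length; the longest such is the gcd.
133 = 7 × 19
95 = 5 × 19
437 = 19 × 23
gcd(133, 95, 437) = 19.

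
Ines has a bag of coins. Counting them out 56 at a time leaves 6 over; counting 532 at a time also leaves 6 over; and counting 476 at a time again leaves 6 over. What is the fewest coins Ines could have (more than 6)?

18094

N − 6 must be a common multiple of 56, 532, and 476.
56 = 2^3 × 7
532 = 2^2 × 7 × 19
476 = 2^2 × 7 × 17
LCM(56, 532, 476) = 2^3 × 7 × 17 × 19 = 18088.
Smallest N > 6 is LCM + 6 = 18088 + 6 = 18094.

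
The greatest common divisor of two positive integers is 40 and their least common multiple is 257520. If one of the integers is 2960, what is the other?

3480

For two integers, gcd × lcm = product, so the other is (40 × 257520) / 2960 = 10300800 / 2960 = 3480.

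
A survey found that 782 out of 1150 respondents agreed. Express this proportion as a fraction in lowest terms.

782 = 2 × 17 × 23
1150 = 2 × 5^2 × 23
gcd(782, 1150) = 2 × 23 = 46.
Divide numerator and denominator by 46: 782/1150 = 17/25.

17/25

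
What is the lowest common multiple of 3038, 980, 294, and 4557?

3038 = 2 × 7^2 × 31
980 = 2^2 × 5 × 7^2
294 = 2 × 3 × 7^2
4557 = 3 × 7^2 × 31
LCM(3038, 980, 294, 4557) = 2^2 × 3 × 5 × 7^2 × 31 = 91140.

91140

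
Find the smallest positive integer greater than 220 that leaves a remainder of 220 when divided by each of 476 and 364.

N − 220 must be a common multiple of 476 and 364.
476 = 2^2 × 7 × 17
364 = 2^2 × 7 × 13
LCM(476, 364) = 2^2 × 7 × 13 × 17 = 6188.
Smallest N > 220 is LCM + 220 = 6188 + 220 = 6408.

6408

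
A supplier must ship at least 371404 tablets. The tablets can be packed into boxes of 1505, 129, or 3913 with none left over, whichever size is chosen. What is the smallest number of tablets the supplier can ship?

The number of tablets must be a common multiple of 1505, 129, and 3913, so a multiple of their LCM.
1505 = 5 × 7 × 43
129 = 3 × 43
3913 = 7 × 13 × 43
LCM(1505, 129, 3913) = 3 × 5 × 7 × 13 × 43 = 58695.
Smallest multiple of 58695 that is ≥ 371404: ⌈371404/58695⌉ × 58695 = 7 × 58695 = 410865.

410865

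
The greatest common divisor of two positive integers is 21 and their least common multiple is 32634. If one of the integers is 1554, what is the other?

For two integers, gcd × lcm = product, so the other is (21 × 32634) / 1554 = 685314 / 1554 = 441.

441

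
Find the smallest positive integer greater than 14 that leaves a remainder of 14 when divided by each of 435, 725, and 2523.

63089

N − 14 must be a common multiple of 435, 725, and 2523.
435 = 3 × 5 × 29
725 = 5^2 × 29
2523 = 3 × 29^2
LCM(435, 725, 2523) = 3 × 5^2 × 29^2 = 63075.
Smallest N > 14 is LCM + 14 = 63075 + 14 = 63089.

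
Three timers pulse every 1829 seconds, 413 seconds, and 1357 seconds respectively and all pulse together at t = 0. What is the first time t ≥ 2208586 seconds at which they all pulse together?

Joint pulses occur at multiples of LCM(1829, 413, 1357).
1829 = 31 × 59
413 = 7 × 59
1357 = 23 × 59
LCM(1829, 413, 1357) = 7 × 23 × 31 × 59 = 294469.
Smallest multiple of 294469 that is ≥ 2208586: ⌈2208586/294469⌉ × 294469 = 8 × 294469 = 2355752.

2355752 seconds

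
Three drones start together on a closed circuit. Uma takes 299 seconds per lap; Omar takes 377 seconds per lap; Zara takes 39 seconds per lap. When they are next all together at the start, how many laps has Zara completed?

667 laps

All finish a whole number of cycles simultaneously at t = LCM of the periods.
299 = 13 × 23
377 = 13 × 29
39 = 3 × 13
LCM(299, 377, 39) = 3 × 13 × 23 × 29 = 26013.
Laps for period 39: 26013 / 39 = 667.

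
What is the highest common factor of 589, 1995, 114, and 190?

589 = 19 × 31
1995 = 3 × 5 × 7 × 19
114 = 2 × 3 × 19
190 = 2 × 5 × 19
gcd(589, 1995, 114, 190) = 19.

19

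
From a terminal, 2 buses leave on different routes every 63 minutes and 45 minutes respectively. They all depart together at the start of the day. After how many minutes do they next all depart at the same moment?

315 minutes

They coincide at every common multiple of the periods; the first is the LCM.
63 = 3^2 × 7
45 = 3^2 × 5
LCM(63, 45) = 3^2 × 5 × 7 = 315.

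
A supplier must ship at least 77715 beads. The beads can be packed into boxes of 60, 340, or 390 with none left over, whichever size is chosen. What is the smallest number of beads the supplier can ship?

79560

The number of beads must be a common multiple of 60, 340, and 390, so a multiple of their LCM.
60 = 2^2 × 3 × 5
340 = 2^2 × 5 × 17
390 = 2 × 3 × 5 × 13
LCM(60, 340, 390) = 2^2 × 3 × 5 × 13 × 17 = 13260.
Smallest multiple of 13260 that is ≥ 77715: ⌈77715/13260⌉ × 13260 = 6 × 13260 = 79560.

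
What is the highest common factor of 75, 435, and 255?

15

75 = 3 × 5^2
435 = 3 × 5 × 29
255 = 3 × 5 × 17
gcd(75, 435, 255) = 3 × 5 = 15.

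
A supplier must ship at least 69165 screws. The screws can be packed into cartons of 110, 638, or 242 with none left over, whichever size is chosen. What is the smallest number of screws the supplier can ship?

70180

The number of screws must be a common multiple of 110, 638, and 242, so a multiple of their LCM.
110 = 2 × 5 × 11
638 = 2 × 11 × 29
242 = 2 × 11^2
LCM(110, 638, 242) = 2 × 5 × 11^2 × 29 = 35090.
Smallest multiple of 35090 that is ≥ 69165: ⌈69165/35090⌉ × 35090 = 2 × 35090 = 70180.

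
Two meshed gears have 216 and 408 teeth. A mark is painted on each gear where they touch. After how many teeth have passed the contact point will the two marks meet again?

3672 teeth

The first simultaneous occurrence is after LCM of the individual periods.
216 = 2^3 × 3^3
408 = 2^3 × 3 × 17
LCM(216, 408) = 2^3 × 3^3 × 17 = 3672.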